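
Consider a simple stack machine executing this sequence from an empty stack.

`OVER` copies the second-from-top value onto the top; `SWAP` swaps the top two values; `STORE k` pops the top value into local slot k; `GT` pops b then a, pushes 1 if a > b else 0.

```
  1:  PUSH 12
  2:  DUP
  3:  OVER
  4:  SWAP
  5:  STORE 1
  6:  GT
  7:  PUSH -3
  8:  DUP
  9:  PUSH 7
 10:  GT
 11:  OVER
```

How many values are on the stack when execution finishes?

PUSH 12  12
DUP      12 12
OVER     12 12 12
SWAP     12 12 12
STORE 1  12 12
GT       0
PUSH -3  0 -3
DUP      0 -3 -3
PUSH 7   0 -3 -3 7
GT       0 -3 0
OVER     0 -3 0 -3

4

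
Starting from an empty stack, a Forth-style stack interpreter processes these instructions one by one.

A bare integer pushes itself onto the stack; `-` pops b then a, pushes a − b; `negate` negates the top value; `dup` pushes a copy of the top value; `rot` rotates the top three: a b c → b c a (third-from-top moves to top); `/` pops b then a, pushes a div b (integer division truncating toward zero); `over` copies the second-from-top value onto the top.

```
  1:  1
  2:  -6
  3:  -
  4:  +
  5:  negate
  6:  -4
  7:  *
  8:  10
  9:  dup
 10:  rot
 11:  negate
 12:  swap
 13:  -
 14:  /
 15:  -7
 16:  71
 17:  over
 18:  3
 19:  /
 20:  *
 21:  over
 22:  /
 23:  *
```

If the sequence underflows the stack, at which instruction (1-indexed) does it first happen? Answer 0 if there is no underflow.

1  → 1
-6 → 1 -6
-  → 7
+  — needs 2 operands, stack has 1 → underflow

4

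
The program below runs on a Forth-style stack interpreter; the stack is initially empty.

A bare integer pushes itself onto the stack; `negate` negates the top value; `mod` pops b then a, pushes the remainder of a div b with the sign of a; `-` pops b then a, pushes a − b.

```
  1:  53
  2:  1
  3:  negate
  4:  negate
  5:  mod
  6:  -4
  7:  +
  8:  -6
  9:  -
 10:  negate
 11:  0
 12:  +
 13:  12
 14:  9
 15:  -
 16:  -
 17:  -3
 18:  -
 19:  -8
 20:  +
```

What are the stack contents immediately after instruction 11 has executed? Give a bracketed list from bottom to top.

53     : [53]
1      : [53, 1]
negate : [53, -1]
negate : [53, 1]
mod    : [0]
-4     : [0, -4]
+      : [-4]
-6     : [-4, -6]
-      : [2]
negate : [-2]
0      : [-2, 0]

[-2, 0]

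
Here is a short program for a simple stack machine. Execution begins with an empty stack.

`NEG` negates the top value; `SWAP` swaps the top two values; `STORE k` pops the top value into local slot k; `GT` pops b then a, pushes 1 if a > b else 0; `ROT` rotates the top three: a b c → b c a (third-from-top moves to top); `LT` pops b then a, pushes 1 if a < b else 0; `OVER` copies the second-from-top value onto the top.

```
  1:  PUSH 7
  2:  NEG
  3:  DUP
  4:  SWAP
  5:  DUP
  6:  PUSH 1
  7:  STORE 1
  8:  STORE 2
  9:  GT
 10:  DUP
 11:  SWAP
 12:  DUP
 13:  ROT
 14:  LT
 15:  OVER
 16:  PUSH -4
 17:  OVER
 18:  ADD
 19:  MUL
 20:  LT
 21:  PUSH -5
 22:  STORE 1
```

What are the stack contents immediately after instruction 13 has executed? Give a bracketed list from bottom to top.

[0, 0, 0]

PUSH 7  → 7
NEG     → -7
DUP     → -7 -7
SWAP    → -7 -7
DUP     → -7 -7 -7
PUSH 1  → -7 -7 -7 1
STORE 1 → -7 -7 -7
STORE 2 → -7 -7
GT      → 0
DUP     → 0 0
SWAP    → 0 0
DUP     → 0 0 0
ROT     → 0 0 0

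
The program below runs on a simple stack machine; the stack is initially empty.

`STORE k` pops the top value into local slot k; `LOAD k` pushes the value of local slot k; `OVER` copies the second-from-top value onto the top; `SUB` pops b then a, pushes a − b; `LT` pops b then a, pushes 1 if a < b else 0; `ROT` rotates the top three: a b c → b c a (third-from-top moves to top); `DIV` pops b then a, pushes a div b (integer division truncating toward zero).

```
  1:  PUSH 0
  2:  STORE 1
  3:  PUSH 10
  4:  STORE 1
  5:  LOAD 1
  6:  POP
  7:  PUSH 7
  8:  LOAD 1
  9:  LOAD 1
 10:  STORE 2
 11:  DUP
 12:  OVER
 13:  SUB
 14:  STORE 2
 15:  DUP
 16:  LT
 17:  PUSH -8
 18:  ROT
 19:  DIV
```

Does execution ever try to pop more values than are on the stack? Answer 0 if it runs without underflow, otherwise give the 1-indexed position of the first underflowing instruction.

PUSH 0  : [0]
STORE 1 : []
PUSH 10 : [10]
STORE 1 : []
LOAD 1  : [10]
POP     : []
PUSH 7  : [7]
LOAD 1  : [7, 10]
LOAD 1  : [7, 10, 10]
STORE 2 : [7, 10]
DUP     : [7, 10, 10]
OVER    : [7, 10, 10, 10]
SUB     : [7, 10, 0]
STORE 2 : [7, 10]
DUP     : [7, 10, 10]
LT      : [7, 0]
PUSH -8 : [7, 0, -8]
ROT     : [0, -8, 7]
DIV     : [0, -1]

0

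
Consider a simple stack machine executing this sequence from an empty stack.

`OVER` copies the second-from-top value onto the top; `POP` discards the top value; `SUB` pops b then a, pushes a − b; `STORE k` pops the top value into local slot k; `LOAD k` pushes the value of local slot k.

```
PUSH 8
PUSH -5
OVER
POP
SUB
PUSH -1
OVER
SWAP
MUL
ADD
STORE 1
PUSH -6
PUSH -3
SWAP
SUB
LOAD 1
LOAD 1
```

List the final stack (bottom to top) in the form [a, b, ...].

[3, 0, 0]

PUSH 8  -> [8]
PUSH -5 -> [8, -5]
OVER    -> [8, -5, 8]
POP     -> [8, -5]
SUB     -> [13]
PUSH -1 -> [13, -1]
OVER    -> [13, -1, 13]
SWAP    -> [13, 13, -1]
MUL     -> [13, -13]
ADD     -> [0]
STORE 1 -> []
PUSH -6 -> [-6]
PUSH -3 -> [-6, -3]
SWAP    -> [-3, -6]
SUB     -> [3]
LOAD 1  -> [3, 0]
LOAD 1  -> [3, 0, 0]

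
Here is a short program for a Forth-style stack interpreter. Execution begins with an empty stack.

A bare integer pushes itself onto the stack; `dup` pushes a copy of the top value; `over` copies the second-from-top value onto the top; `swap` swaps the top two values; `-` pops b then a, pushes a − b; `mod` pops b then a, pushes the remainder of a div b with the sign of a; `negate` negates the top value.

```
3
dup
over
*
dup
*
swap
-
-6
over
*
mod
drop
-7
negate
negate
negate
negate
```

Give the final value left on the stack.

3      : 3
dup    : 3 3
over   : 3 3 3
*      : 3 9
dup    : 3 9 9
*      : 3 81
swap   : 81 3
-      : 78
-6     : 78 -6
over   : 78 -6 78
*      : 78 -468
mod    : 78
drop   : (empty)
-7     : -7
negate : 7
negate : -7
negate : 7
negate : -7

-7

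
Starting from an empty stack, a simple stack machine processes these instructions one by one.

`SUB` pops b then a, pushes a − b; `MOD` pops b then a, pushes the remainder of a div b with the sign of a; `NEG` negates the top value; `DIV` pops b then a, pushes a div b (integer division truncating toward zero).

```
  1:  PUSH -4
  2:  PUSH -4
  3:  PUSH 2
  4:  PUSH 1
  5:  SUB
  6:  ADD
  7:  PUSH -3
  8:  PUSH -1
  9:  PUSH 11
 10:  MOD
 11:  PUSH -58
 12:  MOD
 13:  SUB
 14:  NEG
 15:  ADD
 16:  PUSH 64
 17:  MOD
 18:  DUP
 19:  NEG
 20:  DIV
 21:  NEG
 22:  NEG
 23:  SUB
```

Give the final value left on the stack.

-3

PUSH -4  : [-4]
PUSH -4  : [-4, -4]
PUSH 2   : [-4, -4, 2]
PUSH 1   : [-4, -4, 2, 1]
SUB      : [-4, -4, 1]
ADD      : [-4, -3]
PUSH -3  : [-4, -3, -3]
PUSH -1  : [-4, -3, -3, -1]
PUSH 11  : [-4, -3, -3, -1, 11]
MOD      : [-4, -3, -3, -1]
PUSH -58 : [-4, -3, -3, -1, -58]
MOD      : [-4, -3, -3, -1]
SUB      : [-4, -3, -2]
NEG      : [-4, -3, 2]
ADD      : [-4, -1]
PUSH 64  : [-4, -1, 64]
MOD      : [-4, -1]
DUP      : [-4, -1, -1]
NEG      : [-4, -1, 1]
DIV      : [-4, -1]
NEG      : [-4, 1]
NEG      : [-4, -1]
SUB      : [-3]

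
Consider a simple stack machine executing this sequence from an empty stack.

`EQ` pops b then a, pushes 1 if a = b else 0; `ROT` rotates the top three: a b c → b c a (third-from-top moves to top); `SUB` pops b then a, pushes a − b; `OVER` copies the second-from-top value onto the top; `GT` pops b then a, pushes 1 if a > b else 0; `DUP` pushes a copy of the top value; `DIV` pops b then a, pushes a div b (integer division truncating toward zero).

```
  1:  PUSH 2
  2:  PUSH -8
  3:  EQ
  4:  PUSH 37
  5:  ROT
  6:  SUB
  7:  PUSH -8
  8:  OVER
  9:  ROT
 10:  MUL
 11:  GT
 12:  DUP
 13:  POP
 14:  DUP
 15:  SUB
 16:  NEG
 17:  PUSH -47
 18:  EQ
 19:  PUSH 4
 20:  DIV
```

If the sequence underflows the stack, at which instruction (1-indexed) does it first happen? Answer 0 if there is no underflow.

PUSH 2  -> [2]
PUSH -8 -> [2, -8]
EQ      -> [0]
PUSH 37 -> [0, 37]
ROT  — needs 3 operands, stack has 2 → underflow

5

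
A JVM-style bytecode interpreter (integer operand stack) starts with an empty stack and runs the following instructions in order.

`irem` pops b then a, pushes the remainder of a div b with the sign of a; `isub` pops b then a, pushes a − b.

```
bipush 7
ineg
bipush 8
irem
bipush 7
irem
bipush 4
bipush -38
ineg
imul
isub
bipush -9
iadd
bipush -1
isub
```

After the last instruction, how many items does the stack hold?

1

bipush 7   -> 7
ineg       -> -7
bipush 8   -> -7 8
irem       -> -7
bipush 7   -> -7 7
irem       -> 0
bipush 4   -> 0 4
bipush -38 -> 0 4 -38
ineg       -> 0 4 38
imul       -> 0 152
isub       -> -152
bipush -9  -> -152 -9
iadd       -> -161
bipush -1  -> -161 -1
isub       -> -160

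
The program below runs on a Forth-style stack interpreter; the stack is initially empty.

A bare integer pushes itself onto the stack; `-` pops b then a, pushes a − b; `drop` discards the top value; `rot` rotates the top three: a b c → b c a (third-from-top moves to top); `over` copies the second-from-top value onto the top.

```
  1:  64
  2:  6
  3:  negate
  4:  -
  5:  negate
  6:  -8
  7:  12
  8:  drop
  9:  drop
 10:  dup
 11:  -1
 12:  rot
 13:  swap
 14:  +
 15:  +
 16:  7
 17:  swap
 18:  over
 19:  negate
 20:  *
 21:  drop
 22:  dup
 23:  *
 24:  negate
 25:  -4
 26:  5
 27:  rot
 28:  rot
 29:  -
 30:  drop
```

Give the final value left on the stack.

64     → 64
6      → 64 6
negate → 64 -6
-      → 70
negate → -70
-8     → -70 -8
12     → -70 -8 12
drop   → -70 -8
drop   → -70
dup    → -70 -70
-1     → -70 -70 -1
rot    → -70 -1 -70
swap   → -70 -70 -1
+      → -70 -71
+      → -141
7      → -141 7
swap   → 7 -141
over   → 7 -141 7
negate → 7 -141 -7
*      → 7 987
drop   → 7
dup    → 7 7
*      → 49
negate → -49
-4     → -49 -4
5      → -49 -4 5
rot    → -4 5 -49
rot    → 5 -49 -4
-      → 5 -45
drop   → 5

5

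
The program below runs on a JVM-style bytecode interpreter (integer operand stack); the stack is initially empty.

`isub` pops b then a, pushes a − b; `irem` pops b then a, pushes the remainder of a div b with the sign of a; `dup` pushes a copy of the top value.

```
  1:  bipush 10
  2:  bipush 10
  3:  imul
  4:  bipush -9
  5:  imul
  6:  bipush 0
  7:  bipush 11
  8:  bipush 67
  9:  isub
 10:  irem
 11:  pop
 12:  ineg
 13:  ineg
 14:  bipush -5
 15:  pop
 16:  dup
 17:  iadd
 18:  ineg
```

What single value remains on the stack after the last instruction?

1800

bipush 10 : 10
bipush 10 : 10 10
imul      : 100
bipush -9 : 100 -9
imul      : -900
bipush 0  : -900 0
bipush 11 : -900 0 11
bipush 67 : -900 0 11 67
isub      : -900 0 -56
irem      : -900 0
pop       : -900
ineg      : 900
ineg      : -900
bipush -5 : -900 -5
pop       : -900
dup       : -900 -900
iadd      : -1800
ineg      : 1800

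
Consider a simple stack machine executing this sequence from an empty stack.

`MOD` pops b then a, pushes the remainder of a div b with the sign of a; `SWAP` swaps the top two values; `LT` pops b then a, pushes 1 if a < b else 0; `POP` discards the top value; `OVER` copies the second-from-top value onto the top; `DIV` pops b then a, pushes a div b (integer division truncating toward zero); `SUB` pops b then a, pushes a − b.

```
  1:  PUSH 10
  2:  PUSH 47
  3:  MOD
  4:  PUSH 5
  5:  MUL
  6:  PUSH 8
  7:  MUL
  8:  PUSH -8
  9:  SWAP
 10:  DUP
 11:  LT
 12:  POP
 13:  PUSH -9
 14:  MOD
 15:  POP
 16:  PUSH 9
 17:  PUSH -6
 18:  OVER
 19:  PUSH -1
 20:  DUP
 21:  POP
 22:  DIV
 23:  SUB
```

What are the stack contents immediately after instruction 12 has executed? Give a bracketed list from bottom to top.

[-8]

PUSH 10 → 10
PUSH 47 → 10 47
MOD     → 10
PUSH 5  → 10 5
MUL     → 50
PUSH 8  → 50 8
MUL     → 400
PUSH -8 → 400 -8
SWAP    → -8 400
DUP     → -8 400 400
LT      → -8 0
POP     → -8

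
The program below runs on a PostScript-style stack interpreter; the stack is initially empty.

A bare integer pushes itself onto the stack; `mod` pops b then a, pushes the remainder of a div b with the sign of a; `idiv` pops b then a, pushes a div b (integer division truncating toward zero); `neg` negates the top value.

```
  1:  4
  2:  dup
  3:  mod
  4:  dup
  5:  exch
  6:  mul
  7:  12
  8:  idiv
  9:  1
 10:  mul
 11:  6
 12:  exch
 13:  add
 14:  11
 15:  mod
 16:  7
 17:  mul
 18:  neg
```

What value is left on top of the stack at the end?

4    → [4]
dup  → [4, 4]
mod  → [0]
dup  → [0, 0]
exch → [0, 0]
mul  → [0]
12   → [0, 12]
idiv → [0]
1    → [0, 1]
mul  → [0]
6    → [0, 6]
exch → [6, 0]
add  → [6]
11   → [6, 11]
mod  → [6]
7    → [6, 7]
mul  → [42]
neg  → [-42]

-42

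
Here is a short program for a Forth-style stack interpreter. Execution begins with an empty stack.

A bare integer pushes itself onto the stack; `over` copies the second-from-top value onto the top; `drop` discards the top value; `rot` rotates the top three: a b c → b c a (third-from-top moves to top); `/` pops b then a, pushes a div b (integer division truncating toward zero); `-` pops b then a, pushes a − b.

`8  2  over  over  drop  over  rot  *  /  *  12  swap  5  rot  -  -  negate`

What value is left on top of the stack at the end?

-23

8      : 8
2      : 8 2
over   : 8 2 8
over   : 8 2 8 2
drop   : 8 2 8
over   : 8 2 8 2
rot    : 8 8 2 2
*      : 8 8 4
/      : 8 2
*      : 16
12     : 16 12
swap   : 12 16
5      : 12 16 5
rot    : 16 5 12
-      : 16 -7
-      : 23
negate : -23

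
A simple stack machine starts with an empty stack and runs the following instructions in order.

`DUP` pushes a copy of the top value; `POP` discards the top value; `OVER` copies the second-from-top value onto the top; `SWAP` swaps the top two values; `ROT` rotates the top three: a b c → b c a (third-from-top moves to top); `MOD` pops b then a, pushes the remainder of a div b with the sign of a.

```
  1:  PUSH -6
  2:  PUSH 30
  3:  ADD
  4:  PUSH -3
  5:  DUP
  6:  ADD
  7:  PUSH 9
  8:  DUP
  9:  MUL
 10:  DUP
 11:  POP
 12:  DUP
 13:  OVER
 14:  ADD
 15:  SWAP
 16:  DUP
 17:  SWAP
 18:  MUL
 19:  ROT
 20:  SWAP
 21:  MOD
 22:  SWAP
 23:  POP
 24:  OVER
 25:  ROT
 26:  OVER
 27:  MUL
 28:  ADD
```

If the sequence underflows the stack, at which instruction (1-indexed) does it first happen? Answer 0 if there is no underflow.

PUSH -6 -> -6
PUSH 30 -> -6 30
ADD     -> 24
PUSH -3 -> 24 -3
DUP     -> 24 -3 -3
ADD     -> 24 -6
PUSH 9  -> 24 -6 9
DUP     -> 24 -6 9 9
MUL     -> 24 -6 81
DUP     -> 24 -6 81 81
POP     -> 24 -6 81
DUP     -> 24 -6 81 81
OVER    -> 24 -6 81 81 81
ADD     -> 24 -6 81 162
SWAP    -> 24 -6 162 81
DUP     -> 24 -6 162 81 81
SWAP    -> 24 -6 162 81 81
MUL     -> 24 -6 162 6561
ROT     -> 24 162 6561 -6
SWAP    -> 24 162 -6 6561
MOD     -> 24 162 -6
SWAP    -> 24 -6 162
POP     -> 24 -6
OVER    -> 24 -6 24
ROT     -> -6 24 24
OVER    -> -6 24 24 24
MUL     -> -6 24 576
ADD     -> -6 600

0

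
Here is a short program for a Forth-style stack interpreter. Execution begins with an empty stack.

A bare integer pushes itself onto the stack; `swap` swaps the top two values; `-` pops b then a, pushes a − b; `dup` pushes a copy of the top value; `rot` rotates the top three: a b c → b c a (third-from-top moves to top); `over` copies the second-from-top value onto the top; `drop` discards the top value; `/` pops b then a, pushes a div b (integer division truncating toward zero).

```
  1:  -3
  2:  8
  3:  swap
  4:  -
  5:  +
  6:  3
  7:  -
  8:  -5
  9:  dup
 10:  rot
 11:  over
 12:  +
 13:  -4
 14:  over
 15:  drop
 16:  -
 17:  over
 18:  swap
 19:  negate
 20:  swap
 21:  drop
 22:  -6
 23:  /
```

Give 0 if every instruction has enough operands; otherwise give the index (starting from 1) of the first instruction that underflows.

5

-3   : -3
8    : -3 8
swap : 8 -3
-    : 11
+  — needs 2 operands, stack has 1 → underflow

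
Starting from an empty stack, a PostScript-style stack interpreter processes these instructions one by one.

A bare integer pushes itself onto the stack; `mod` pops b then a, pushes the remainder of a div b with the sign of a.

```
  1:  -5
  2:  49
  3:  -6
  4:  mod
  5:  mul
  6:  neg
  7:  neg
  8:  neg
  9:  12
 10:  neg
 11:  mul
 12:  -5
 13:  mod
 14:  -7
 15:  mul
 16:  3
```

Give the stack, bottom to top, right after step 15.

[0]

-5  : -5
49  : -5 49
-6  : -5 49 -6
mod : -5 1
mul : -5
neg : 5
neg : -5
neg : 5
12  : 5 12
neg : 5 -12
mul : -60
-5  : -60 -5
mod : 0
-7  : 0 -7
mul : 0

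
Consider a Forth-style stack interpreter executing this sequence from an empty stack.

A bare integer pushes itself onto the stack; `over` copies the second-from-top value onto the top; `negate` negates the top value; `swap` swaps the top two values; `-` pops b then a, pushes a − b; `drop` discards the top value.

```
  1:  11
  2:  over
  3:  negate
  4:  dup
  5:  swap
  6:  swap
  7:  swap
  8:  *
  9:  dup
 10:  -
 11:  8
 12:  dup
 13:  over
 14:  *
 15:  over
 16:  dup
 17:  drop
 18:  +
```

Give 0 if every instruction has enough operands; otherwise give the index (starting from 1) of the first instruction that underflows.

2

11 -> [11]
over  — needs 2 operands, stack has 1 → underflow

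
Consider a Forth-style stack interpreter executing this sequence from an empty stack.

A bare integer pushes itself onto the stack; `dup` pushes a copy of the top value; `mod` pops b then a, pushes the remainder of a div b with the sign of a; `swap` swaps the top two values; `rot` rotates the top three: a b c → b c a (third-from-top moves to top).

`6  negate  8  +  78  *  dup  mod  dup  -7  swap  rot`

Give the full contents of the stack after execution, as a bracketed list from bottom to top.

6       [6]
negate  [-6]
8       [-6, 8]
+       [2]
78      [2, 78]
*       [156]
dup     [156, 156]
mod     [0]
dup     [0, 0]
-7      [0, 0, -7]
swap    [0, -7, 0]
rot     [-7, 0, 0]

[-7, 0, 0]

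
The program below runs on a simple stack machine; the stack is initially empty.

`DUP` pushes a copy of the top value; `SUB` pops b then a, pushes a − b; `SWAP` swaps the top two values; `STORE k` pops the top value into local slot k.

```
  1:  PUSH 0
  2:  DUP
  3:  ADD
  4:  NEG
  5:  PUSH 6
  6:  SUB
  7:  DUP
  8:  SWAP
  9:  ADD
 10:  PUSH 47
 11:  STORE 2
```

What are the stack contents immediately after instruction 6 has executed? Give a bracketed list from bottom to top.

[-6]

PUSH 0  0
DUP     0 0
ADD     0
NEG     0
PUSH 6  0 6
SUB     -6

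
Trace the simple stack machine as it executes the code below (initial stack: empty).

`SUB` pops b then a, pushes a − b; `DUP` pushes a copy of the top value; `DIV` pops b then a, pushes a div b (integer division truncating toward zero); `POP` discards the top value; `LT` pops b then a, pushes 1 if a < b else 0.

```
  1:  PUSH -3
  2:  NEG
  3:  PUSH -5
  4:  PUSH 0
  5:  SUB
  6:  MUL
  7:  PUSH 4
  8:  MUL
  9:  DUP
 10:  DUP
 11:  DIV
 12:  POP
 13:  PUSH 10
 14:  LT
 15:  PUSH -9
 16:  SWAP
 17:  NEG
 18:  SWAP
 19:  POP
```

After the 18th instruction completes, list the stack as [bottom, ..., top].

[-1, -9]

PUSH -3 → -3
NEG     → 3
PUSH -5 → 3 -5
PUSH 0  → 3 -5 0
SUB     → 3 -5
MUL     → -15
PUSH 4  → -15 4
MUL     → -60
DUP     → -60 -60
DUP     → -60 -60 -60
DIV     → -60 1
POP     → -60
PUSH 10 → -60 10
LT      → 1
PUSH -9 → 1 -9
SWAP    → -9 1
NEG     → -9 -1
SWAP    → -1 -9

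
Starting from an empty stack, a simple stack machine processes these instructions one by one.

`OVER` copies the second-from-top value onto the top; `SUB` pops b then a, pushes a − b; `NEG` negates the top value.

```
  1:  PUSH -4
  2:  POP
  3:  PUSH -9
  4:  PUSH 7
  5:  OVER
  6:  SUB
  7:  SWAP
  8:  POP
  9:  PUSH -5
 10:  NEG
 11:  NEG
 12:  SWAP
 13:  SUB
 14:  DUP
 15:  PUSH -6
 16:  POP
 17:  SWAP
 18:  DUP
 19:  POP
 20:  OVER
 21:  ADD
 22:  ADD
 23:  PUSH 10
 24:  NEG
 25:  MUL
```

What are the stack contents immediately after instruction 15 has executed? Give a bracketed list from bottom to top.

[-21, -21, -6]

PUSH -4 → -4
POP     → (empty)
PUSH -9 → -9
PUSH 7  → -9 7
OVER    → -9 7 -9
SUB     → -9 16
SWAP    → 16 -9
POP     → 16
PUSH -5 → 16 -5
NEG     → 16 5
NEG     → 16 -5
SWAP    → -5 16
SUB     → -21
DUP     → -21 -21
PUSH -6 → -21 -21 -6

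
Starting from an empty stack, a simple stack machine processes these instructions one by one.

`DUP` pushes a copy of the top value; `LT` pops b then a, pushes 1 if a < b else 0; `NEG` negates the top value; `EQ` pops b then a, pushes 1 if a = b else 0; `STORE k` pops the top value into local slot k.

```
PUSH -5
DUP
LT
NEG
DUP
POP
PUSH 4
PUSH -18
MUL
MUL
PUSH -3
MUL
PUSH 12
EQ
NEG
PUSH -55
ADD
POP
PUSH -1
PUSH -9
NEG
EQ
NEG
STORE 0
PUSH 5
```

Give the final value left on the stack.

5

PUSH -5  : -5
DUP      : -5 -5
LT       : 0
NEG      : 0
DUP      : 0 0
POP      : 0
PUSH 4   : 0 4
PUSH -18 : 0 4 -18
MUL      : 0 -72
MUL      : 0
PUSH -3  : 0 -3
MUL      : 0
PUSH 12  : 0 12
EQ       : 0
NEG      : 0
PUSH -55 : 0 -55
ADD      : -55
POP      : (empty)
PUSH -1  : -1
PUSH -9  : -1 -9
NEG      : -1 9
EQ       : 0
NEG      : 0
STORE 0  : (empty)
PUSH 5   : 5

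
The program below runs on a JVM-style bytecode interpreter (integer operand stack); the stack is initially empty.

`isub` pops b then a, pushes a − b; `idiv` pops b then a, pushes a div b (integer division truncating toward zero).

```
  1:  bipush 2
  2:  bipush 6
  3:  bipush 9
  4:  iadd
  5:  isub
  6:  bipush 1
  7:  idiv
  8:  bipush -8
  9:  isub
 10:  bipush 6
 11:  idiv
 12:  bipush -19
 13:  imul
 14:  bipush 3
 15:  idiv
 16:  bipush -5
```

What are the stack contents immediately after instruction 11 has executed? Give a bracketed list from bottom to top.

[0]

bipush 2   2
bipush 6   2 6
bipush 9   2 6 9
iadd       2 15
isub       -13
bipush 1   -13 1
idiv       -13
bipush -8  -13 -8
isub       -5
bipush 6   -5 6
idiv       0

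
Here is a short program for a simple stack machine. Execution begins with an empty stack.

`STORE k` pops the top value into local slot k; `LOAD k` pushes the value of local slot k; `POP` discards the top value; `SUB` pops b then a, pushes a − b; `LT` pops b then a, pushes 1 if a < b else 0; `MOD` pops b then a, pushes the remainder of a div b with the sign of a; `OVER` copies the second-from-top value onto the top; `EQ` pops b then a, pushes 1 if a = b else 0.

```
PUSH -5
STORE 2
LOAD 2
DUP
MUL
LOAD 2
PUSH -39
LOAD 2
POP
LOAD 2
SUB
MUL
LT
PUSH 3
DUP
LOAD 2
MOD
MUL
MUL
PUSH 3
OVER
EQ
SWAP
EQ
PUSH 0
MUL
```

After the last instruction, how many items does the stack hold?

1

PUSH -5  → [-5]
STORE 2  → []
LOAD 2   → [-5]
DUP      → [-5, -5]
MUL      → [25]
LOAD 2   → [25, -5]
PUSH -39 → [25, -5, -39]
LOAD 2   → [25, -5, -39, -5]
POP      → [25, -5, -39]
LOAD 2   → [25, -5, -39, -5]
SUB      → [25, -5, -34]
MUL      → [25, 170]
LT       → [1]
PUSH 3   → [1, 3]
DUP      → [1, 3, 3]
LOAD 2   → [1, 3, 3, -5]
MOD      → [1, 3, 3]
MUL      → [1, 9]
MUL      → [9]
PUSH 3   → [9, 3]
OVER     → [9, 3, 9]
EQ       → [9, 0]
SWAP     → [0, 9]
EQ       → [0]
PUSH 0   → [0, 0]
MUL      → [0]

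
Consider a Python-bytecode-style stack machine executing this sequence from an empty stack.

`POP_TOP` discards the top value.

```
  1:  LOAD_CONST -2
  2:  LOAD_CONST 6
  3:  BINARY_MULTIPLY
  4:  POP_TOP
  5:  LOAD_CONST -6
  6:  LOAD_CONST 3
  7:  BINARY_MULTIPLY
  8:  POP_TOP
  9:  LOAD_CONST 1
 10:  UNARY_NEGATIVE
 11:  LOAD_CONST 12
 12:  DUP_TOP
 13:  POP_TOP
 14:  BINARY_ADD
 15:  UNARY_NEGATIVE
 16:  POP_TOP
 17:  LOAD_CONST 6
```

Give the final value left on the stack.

6

LOAD_CONST -2   : -2
LOAD_CONST 6    : -2 6
BINARY_MULTIPLY : -12
POP_TOP         : (empty)
LOAD_CONST -6   : -6
LOAD_CONST 3    : -6 3
BINARY_MULTIPLY : -18
POP_TOP         : (empty)
LOAD_CONST 1    : 1
UNARY_NEGATIVE  : -1
LOAD_CONST 12   : -1 12
DUP_TOP         : -1 12 12
POP_TOP         : -1 12
BINARY_ADD      : 11
UNARY_NEGATIVE  : -11
POP_TOP         : (empty)
LOAD_CONST 6    : 6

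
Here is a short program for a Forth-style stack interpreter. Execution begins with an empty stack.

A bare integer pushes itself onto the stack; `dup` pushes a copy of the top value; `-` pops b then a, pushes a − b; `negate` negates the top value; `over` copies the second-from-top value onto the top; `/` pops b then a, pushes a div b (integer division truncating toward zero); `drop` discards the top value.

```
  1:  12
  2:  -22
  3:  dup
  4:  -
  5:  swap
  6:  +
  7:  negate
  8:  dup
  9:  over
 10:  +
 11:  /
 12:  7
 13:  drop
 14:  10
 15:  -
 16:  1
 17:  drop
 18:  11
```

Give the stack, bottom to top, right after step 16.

[-10, 1]

12     → 12
-22    → 12 -22
dup    → 12 -22 -22
-      → 12 0
swap   → 0 12
+      → 12
negate → -12
dup    → -12 -12
over   → -12 -12 -12
+      → -12 -24
/      → 0
7      → 0 7
drop   → 0
10     → 0 10
-      → -10
1      → -10 1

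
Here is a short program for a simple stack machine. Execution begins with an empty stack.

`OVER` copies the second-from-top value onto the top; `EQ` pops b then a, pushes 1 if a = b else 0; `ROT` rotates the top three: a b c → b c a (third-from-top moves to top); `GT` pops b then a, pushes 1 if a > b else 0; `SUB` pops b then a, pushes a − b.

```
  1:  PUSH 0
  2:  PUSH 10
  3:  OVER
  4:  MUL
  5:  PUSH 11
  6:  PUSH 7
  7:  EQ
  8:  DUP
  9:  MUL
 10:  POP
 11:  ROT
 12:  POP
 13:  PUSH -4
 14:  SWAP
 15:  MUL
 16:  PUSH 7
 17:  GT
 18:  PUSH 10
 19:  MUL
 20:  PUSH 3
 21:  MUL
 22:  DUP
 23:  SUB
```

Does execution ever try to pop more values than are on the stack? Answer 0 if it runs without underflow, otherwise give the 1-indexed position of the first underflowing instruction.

PUSH 0  → 0
PUSH 10 → 0 10
OVER    → 0 10 0
MUL     → 0 0
PUSH 11 → 0 0 11
PUSH 7  → 0 0 11 7
EQ      → 0 0 0
DUP     → 0 0 0 0
MUL     → 0 0 0
POP     → 0 0
ROT  — needs 3 operands, stack has 2 → underflow

11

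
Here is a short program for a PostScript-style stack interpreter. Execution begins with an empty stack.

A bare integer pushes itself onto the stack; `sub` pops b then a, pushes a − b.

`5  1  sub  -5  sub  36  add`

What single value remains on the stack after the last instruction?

5   → [5]
1   → [5, 1]
sub → [4]
-5  → [4, -5]
sub → [9]
36  → [9, 36]
add → [45]

45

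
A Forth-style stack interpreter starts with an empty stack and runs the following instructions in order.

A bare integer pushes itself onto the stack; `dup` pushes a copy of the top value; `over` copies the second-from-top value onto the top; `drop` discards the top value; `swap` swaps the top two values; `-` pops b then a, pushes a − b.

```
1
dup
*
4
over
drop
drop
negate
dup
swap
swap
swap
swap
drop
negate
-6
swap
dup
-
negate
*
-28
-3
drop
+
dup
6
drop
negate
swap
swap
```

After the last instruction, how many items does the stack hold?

2

1      -> [1]
dup    -> [1, 1]
*      -> [1]
4      -> [1, 4]
over   -> [1, 4, 1]
drop   -> [1, 4]
drop   -> [1]
negate -> [-1]
dup    -> [-1, -1]
swap   -> [-1, -1]
swap   -> [-1, -1]
swap   -> [-1, -1]
swap   -> [-1, -1]
drop   -> [-1]
negate -> [1]
-6     -> [1, -6]
swap   -> [-6, 1]
dup    -> [-6, 1, 1]
-      -> [-6, 0]
negate -> [-6, 0]
*      -> [0]
-28    -> [0, -28]
-3     -> [0, -28, -3]
drop   -> [0, -28]
+      -> [-28]
dup    -> [-28, -28]
6      -> [-28, -28, 6]
drop   -> [-28, -28]
negate -> [-28, 28]
swap   -> [28, -28]
swap   -> [-28, 28]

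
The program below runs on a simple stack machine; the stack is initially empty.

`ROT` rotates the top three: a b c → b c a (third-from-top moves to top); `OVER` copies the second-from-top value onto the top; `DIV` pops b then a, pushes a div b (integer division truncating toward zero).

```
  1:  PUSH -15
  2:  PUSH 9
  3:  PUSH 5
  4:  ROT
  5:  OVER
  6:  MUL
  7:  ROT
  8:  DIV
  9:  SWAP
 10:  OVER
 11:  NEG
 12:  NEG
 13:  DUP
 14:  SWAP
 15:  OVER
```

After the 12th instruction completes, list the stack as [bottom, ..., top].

[-8, 5, -8]

PUSH -15 -> -15
PUSH 9   -> -15 9
PUSH 5   -> -15 9 5
ROT      -> 9 5 -15
OVER     -> 9 5 -15 5
MUL      -> 9 5 -75
ROT      -> 5 -75 9
DIV      -> 5 -8
SWAP     -> -8 5
OVER     -> -8 5 -8
NEG      -> -8 5 8
NEG      -> -8 5 -8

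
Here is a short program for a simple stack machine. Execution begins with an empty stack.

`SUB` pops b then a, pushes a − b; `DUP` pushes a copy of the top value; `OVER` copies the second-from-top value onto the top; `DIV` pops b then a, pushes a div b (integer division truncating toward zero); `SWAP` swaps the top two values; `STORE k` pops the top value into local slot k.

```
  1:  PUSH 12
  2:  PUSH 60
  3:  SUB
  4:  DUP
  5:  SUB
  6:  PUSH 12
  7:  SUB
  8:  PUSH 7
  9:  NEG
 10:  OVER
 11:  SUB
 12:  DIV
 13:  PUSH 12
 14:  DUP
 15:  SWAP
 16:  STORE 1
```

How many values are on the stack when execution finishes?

2

PUSH 12  [12]
PUSH 60  [12, 60]
SUB      [-48]
DUP      [-48, -48]
SUB      [0]
PUSH 12  [0, 12]
SUB      [-12]
PUSH 7   [-12, 7]
NEG      [-12, -7]
OVER     [-12, -7, -12]
SUB      [-12, 5]
DIV      [-2]
PUSH 12  [-2, 12]
DUP      [-2, 12, 12]
SWAP     [-2, 12, 12]
STORE 1  [-2, 12]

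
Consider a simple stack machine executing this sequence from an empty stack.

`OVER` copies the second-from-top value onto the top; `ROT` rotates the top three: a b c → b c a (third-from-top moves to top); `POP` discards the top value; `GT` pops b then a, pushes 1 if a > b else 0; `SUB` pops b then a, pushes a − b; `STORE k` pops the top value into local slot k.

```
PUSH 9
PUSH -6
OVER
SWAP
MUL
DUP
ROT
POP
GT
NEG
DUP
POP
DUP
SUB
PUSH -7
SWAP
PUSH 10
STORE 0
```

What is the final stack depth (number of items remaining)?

PUSH 9  -> 9
PUSH -6 -> 9 -6
OVER    -> 9 -6 9
SWAP    -> 9 9 -6
MUL     -> 9 -54
DUP     -> 9 -54 -54
ROT     -> -54 -54 9
POP     -> -54 -54
GT      -> 0
NEG     -> 0
DUP     -> 0 0
POP     -> 0
DUP     -> 0 0
SUB     -> 0
PUSH -7 -> 0 -7
SWAP    -> -7 0
PUSH 10 -> -7 0 10
STORE 0 -> -7 0

2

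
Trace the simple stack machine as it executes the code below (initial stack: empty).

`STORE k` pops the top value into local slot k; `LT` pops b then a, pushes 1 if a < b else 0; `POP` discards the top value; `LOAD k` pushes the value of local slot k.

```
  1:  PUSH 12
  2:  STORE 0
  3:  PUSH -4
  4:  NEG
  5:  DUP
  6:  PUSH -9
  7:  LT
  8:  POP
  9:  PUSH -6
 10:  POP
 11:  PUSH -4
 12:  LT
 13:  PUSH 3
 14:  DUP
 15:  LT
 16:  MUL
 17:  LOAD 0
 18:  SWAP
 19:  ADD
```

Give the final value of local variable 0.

12

PUSH 12 : 12
STORE 0 : (empty)
PUSH -4 : -4
NEG     : 4
DUP     : 4 4
PUSH -9 : 4 4 -9
LT      : 4 0
POP     : 4
PUSH -6 : 4 -6
POP     : 4
PUSH -4 : 4 -4
LT      : 0
PUSH 3  : 0 3
DUP     : 0 3 3
LT      : 0 0
MUL     : 0
LOAD 0  : 0 12
SWAP    : 12 0
ADD     : 12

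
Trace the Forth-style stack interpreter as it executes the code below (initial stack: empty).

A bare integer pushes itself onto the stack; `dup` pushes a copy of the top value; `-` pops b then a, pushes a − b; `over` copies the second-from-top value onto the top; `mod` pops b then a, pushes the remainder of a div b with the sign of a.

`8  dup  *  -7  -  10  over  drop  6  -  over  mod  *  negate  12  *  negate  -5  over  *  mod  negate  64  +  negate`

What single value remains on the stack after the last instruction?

3344

8      -> 8
dup    -> 8 8
*      -> 64
-7     -> 64 -7
-      -> 71
10     -> 71 10
over   -> 71 10 71
drop   -> 71 10
6      -> 71 10 6
-      -> 71 4
over   -> 71 4 71
mod    -> 71 4
*      -> 284
negate -> -284
12     -> -284 12
*      -> -3408
negate -> 3408
-5     -> 3408 -5
over   -> 3408 -5 3408
*      -> 3408 -17040
mod    -> 3408
negate -> -3408
64     -> -3408 64
+      -> -3344
negate -> 3344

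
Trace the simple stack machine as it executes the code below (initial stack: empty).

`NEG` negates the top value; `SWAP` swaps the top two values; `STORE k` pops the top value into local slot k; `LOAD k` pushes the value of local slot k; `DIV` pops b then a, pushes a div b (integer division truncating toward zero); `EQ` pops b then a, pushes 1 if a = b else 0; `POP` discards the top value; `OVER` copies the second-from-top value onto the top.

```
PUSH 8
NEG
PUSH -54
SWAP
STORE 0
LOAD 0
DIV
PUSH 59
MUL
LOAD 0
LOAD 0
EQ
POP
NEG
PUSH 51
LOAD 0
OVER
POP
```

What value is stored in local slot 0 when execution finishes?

PUSH 8   : 8
NEG      : -8
PUSH -54 : -8 -54
SWAP     : -54 -8
STORE 0  : -54
LOAD 0   : -54 -8
DIV      : 6
PUSH 59  : 6 59
MUL      : 354
LOAD 0   : 354 -8
LOAD 0   : 354 -8 -8
EQ       : 354 1
POP      : 354
NEG      : -354
PUSH 51  : -354 51
LOAD 0   : -354 51 -8
OVER     : -354 51 -8 51
POP      : -354 51 -8

-8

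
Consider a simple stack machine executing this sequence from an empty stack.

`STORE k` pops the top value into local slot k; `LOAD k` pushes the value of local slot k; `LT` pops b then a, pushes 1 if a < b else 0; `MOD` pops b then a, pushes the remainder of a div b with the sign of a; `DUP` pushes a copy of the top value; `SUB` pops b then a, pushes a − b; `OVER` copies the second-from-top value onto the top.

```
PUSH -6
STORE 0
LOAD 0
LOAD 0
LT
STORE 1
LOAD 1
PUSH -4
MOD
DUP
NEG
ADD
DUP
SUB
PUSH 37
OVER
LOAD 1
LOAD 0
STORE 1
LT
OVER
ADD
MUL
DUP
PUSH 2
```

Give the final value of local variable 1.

PUSH -6  -6
STORE 0  (empty)
LOAD 0   -6
LOAD 0   -6 -6
LT       0
STORE 1  (empty)
LOAD 1   0
PUSH -4  0 -4
MOD      0
DUP      0 0
NEG      0 0
ADD      0
DUP      0 0
SUB      0
PUSH 37  0 37
OVER     0 37 0
LOAD 1   0 37 0 0
LOAD 0   0 37 0 0 -6
STORE 1  0 37 0 0
LT       0 37 0
OVER     0 37 0 37
ADD      0 37 37
MUL      0 1369
DUP      0 1369 1369
PUSH 2   0 1369 1369 2

-6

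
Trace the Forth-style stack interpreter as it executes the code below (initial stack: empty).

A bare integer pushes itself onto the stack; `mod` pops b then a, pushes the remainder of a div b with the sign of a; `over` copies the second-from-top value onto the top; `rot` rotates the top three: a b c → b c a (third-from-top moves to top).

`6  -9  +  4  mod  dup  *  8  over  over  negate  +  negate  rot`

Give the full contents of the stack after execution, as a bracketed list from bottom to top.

[8, -1, 9]

6      : 6
-9     : 6 -9
+      : -3
4      : -3 4
mod    : -3
dup    : -3 -3
*      : 9
8      : 9 8
over   : 9 8 9
over   : 9 8 9 8
negate : 9 8 9 -8
+      : 9 8 1
negate : 9 8 -1
rot    : 8 -1 9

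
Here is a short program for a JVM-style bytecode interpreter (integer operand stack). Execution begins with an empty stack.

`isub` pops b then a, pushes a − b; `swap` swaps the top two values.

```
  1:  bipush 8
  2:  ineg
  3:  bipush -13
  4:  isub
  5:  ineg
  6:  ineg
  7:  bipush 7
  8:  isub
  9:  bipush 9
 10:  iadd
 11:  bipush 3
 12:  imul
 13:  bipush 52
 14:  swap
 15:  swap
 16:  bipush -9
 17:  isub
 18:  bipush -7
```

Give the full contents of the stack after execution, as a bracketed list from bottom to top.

[21, 61, -7]

bipush 8   : 8
ineg       : -8
bipush -13 : -8 -13
isub       : 5
ineg       : -5
ineg       : 5
bipush 7   : 5 7
isub       : -2
bipush 9   : -2 9
iadd       : 7
bipush 3   : 7 3
imul       : 21
bipush 52  : 21 52
swap       : 52 21
swap       : 21 52
bipush -9  : 21 52 -9
isub       : 21 61
bipush -7  : 21 61 -7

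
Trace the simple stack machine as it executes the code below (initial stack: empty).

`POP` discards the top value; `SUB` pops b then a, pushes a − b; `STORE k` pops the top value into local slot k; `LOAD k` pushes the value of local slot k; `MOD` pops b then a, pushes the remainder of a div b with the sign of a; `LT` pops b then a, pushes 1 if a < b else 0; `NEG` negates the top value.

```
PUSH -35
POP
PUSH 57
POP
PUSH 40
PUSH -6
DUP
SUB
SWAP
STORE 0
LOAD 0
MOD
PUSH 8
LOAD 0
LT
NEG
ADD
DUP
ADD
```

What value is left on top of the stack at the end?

-2

PUSH -35  -35
POP       (empty)
PUSH 57   57
POP       (empty)
PUSH 40   40
PUSH -6   40 -6
DUP       40 -6 -6
SUB       40 0
SWAP      0 40
STORE 0   0
LOAD 0    0 40
MOD       0
PUSH 8    0 8
LOAD 0    0 8 40
LT        0 1
NEG       0 -1
ADD       -1
DUP       -1 -1
ADD       -2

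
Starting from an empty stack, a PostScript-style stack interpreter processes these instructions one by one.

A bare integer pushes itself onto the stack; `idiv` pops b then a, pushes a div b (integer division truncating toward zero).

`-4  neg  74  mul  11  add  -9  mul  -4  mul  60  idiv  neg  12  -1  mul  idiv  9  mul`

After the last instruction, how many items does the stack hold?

-4   : -4
neg  : 4
74   : 4 74
mul  : 296
11   : 296 11
add  : 307
-9   : 307 -9
mul  : -2763
-4   : -2763 -4
mul  : 11052
60   : 11052 60
idiv : 184
neg  : -184
12   : -184 12
-1   : -184 12 -1
mul  : -184 -12
idiv : 15
9    : 15 9
mul  : 135

1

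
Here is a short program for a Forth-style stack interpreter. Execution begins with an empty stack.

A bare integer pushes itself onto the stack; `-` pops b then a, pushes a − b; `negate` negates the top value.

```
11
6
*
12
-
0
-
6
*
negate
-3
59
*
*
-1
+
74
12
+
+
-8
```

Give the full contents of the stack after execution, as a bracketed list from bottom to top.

11      11
6       11 6
*       66
12      66 12
-       54
0       54 0
-       54
6       54 6
*       324
negate  -324
-3      -324 -3
59      -324 -3 59
*       -324 -177
*       57348
-1      57348 -1
+       57347
74      57347 74
12      57347 74 12
+       57347 86
+       57433
-8      57433 -8

[57433, -8]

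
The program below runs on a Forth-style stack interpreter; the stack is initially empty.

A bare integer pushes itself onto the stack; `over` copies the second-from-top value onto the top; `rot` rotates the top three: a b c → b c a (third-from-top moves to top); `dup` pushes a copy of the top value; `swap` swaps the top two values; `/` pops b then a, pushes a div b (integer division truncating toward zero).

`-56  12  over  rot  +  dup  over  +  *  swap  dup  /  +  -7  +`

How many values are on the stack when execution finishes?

1

-56  → -56
12   → -56 12
over → -56 12 -56
rot  → 12 -56 -56
+    → 12 -112
dup  → 12 -112 -112
over → 12 -112 -112 -112
+    → 12 -112 -224
*    → 12 25088
swap → 25088 12
dup  → 25088 12 12
/    → 25088 1
+    → 25089
-7   → 25089 -7
+    → 25082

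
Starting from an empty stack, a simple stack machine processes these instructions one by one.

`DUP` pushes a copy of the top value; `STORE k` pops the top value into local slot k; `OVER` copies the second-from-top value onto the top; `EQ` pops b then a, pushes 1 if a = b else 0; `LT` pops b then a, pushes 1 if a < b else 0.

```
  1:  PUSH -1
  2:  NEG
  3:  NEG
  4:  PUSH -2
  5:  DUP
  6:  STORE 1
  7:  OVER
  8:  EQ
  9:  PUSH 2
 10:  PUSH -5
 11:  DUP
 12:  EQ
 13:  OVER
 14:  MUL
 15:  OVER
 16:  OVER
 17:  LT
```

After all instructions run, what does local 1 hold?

PUSH -1  -1
NEG      1
NEG      -1
PUSH -2  -1 -2
DUP      -1 -2 -2
STORE 1  -1 -2
OVER     -1 -2 -1
EQ       -1 0
PUSH 2   -1 0 2
PUSH -5  -1 0 2 -5
DUP      -1 0 2 -5 -5
EQ       -1 0 2 1
OVER     -1 0 2 1 2
MUL      -1 0 2 2
OVER     -1 0 2 2 2
OVER     -1 0 2 2 2 2
LT       -1 0 2 2 0

-2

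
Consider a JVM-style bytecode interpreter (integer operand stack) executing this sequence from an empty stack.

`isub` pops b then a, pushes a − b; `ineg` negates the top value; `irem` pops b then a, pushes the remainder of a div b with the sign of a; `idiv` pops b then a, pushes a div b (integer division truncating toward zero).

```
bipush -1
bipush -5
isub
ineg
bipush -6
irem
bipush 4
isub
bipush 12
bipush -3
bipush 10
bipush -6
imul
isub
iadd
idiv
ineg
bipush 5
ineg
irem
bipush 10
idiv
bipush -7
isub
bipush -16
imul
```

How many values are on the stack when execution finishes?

1

bipush -1   -1
bipush -5   -1 -5
isub        4
ineg        -4
bipush -6   -4 -6
irem        -4
bipush 4    -4 4
isub        -8
bipush 12   -8 12
bipush -3   -8 12 -3
bipush 10   -8 12 -3 10
bipush -6   -8 12 -3 10 -6
imul        -8 12 -3 -60
isub        -8 12 57
iadd        -8 69
idiv        0
ineg        0
bipush 5    0 5
ineg        0 -5
irem        0
bipush 10   0 10
idiv        0
bipush -7   0 -7
isub        7
bipush -16  7 -16
imul        -112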